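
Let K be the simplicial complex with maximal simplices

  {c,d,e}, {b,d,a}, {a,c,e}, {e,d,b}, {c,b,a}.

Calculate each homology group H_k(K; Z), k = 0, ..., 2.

H_0 ≅ Z,  H_1 ≅ Z,  H_2 = 0.

We work with the vertex ordering a < b < c < d < e. The simplices of K, each written with vertices in increasing order, are:

  0-simplices (5): a, b, c, d, e
  1-simplices (10): ab, ac, ad, ae, bc, bd, be, cd, ce, de
  2-simplices (5): abc, abd, ace, bde, cde

giving chain groups C_0 ≅ Z^5, C_1 ≅ Z^10, C_2 ≅ Z^5.

∂_1: C_1 → C_0 sends each edge [p,q] (with p < q) to q − p. For instance
  ∂ad = d − a.
The 5×10 boundary matrix has rank 4 and Smith normal form diag(1,1,1,1).

Boundary ∂_2: C_2 → C_1 maps a triangle to the signed sum of its edges. For instance
  ∂cde = de − ce + cd,
  ∂abc = bc − ac + ab.
As a 10×5 matrix over Z this has rank 5, with invariant factors (1,1,1,1,1).

From H_k ≅ ker(∂_k) / im(∂_{k+1}) we obtain:

  H_0: rank C_0 − rank ∂_1 = 5 − 4 = 1, and the invariant factors of ∂_1 are all 1, so H_0 ≅ Z.
  H_1: rank ker ∂_1 − rank ∂_2 = (10 − 4) − 5 = 1, and the invariant factors of ∂_2 are all 1, so H_1 ≅ Z.
  H_2: rank ker ∂_2 − rank ∂_3 = (5 − 5) − 0 = 0, and there is no ∂_3, so H_2 ≅ 0.

(K is a triangulation of the Möbius band.)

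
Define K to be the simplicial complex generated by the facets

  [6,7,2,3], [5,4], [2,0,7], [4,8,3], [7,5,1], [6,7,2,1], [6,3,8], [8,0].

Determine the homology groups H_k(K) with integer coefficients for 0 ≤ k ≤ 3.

Take the total order 0 < 1 < 2 < 3 < 4 < 5 < 6 < 7 < 8 on the vertex set. Then K (dimension 3) consists of the simplices:

  0-simplices (9): [0], [1], [2], [3], [4], [5], [6], [7], [8]
  1-simplices (19): [0,2], [0,7], [0,8], [1,2], [1,5], [1,6], [1,7], [2,3], [2,6], [2,7], [3,4], [3,6], [3,7], [3,8], [4,5], [4,8], [5,7], [6,7], [6,8]
  2-simplices (11): [0,2,7], [1,2,6], [1,2,7], [1,5,7], [1,6,7], [2,3,6], [2,3,7], [2,6,7], [3,4,8], [3,6,7], [3,6,8]
  3-simplices (2): [1,2,6,7], [2,3,6,7]

so the chain groups are C_0 ≅ Z^9, C_1 ≅ Z^19, C_2 ≅ Z^11, C_3 ≅ Z^2.

Boundary ∂_1: C_1 → C_0 is given by ∂[p,q] = [q] − [p].
The resulting 9×19 matrix has rank 8, and its Smith normal form has invariant factors (1,1,1,1,1,1,1,1).

The boundary map ∂_2: C_2 → C_1 acts by ∂[p,q,r] = [q,r] − [p,r] + [p,q]. For instance
  ∂[1,6,7] = [6,7] − [1,7] + [1,6],
  ∂[1,2,6] = [2,6] − [1,6] + [1,2].
The 19×11 boundary matrix has rank 9 and Smith normal form diag(1,1,1,1,1,1,1,1,1).

The boundary map ∂_3: C_3 → C_2 sends each 3-simplex σ to the alternating sum Σ_i (−1)^i (σ with its i-th vertex removed). For instance
  ∂[1,2,6,7] = [2,6,7] − [1,6,7] + [1,2,7] − [1,2,6],
  ∂[2,3,6,7] = [3,6,7] − [2,6,7] + [2,3,7] − [2,3,6].
The 11×2 boundary matrix has rank 2 and Smith normal form diag(1,1).

Reading off H_k = ker ∂_k / im ∂_{k+1}:

  H_0: rank C_0 − rank ∂_1 = 9 − 8 = 1, and the invariant factors of ∂_1 are all 1, so H_0 = Z.
  H_1: rank ker ∂_1 − rank ∂_2 = (19 − 8) − 9 = 2, and the invariant factors of ∂_2 are all 1, so H_1 = Z^2.
  H_2: rank ker ∂_2 − rank ∂_3 = (11 − 9) − 2 = 0, and the invariant factors of ∂_3 are all 1, so H_2 = 0.
  H_3: rank ker ∂_3 − rank ∂_4 = (2 − 2) − 0 = 0, and there is no ∂_4, so H_3 = 0.

H_0 ≅ Z,  H_1 ≅ Z^2,  H_2 = 0,  H_3 = 0.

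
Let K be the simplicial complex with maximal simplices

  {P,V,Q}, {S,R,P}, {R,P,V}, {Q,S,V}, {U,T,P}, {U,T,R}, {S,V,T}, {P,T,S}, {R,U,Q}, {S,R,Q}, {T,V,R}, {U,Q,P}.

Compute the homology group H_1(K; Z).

Take the total order P < Q < R < S < T < U < V on the vertex set. Then K (dimension 2) consists of the simplices:

  0-simplices (7): P, Q, R, S, T, U, V
  1-simplices (18): PQ, PR, PS, PT, PU, PV, QR, QS, QU, QV, RS, RT, RU, RV, ST, SV, TU, TV
  2-simplices (12): PQU, PQV, PRS, PRV, PST, PTU, QRS, QRU, QSV, RTU, RTV, STV

Hence C_0 ≅ Z^7, C_1 ≅ Z^18, C_2 ≅ Z^12.

Boundary ∂_1: C_1 → C_0 is given by ∂[p,q] = [q] − [p].
The resulting 7×18 matrix has rank 6, and its Smith normal form has invariant factors (1,1,1,1,1,1).

The boundary map ∂_2: C_2 → C_1 sends each 2-simplex [p,q,r] to [q,r] − [p,r] + [p,q]. For instance
  ∂PTU = TU − PU + PT,
  ∂QRU = RU − QU + QR.
The resulting 18×12 matrix has rank 12, and its Smith normal form has invariant factors (1,1,1,1,1,1,1,1,1,1,1,2).

Computing H_k = (kernel of ∂_k) / (image of ∂_{k+1}):

  H_1: rank ker ∂_1 − rank ∂_2 = (18 − 6) − 12 = 0, and ∂_2 has invariant factor 2 > 1, so H_1 ≅ Z/2Z.

H_1 = Z/2Z.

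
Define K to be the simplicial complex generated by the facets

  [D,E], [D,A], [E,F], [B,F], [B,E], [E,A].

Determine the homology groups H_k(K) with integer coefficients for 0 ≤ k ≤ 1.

Fix the vertex order A < B < D < E < F and write every simplex with vertices in increasing order. Then dim K = 1 and the simplices of K are:

  0-simplices (5): A, B, D, E, F
  1-simplices (6): AD, AE, BE, BF, DE, EF

giving chain groups C_0 ≅ Z^5, C_1 ≅ Z^6.

Boundary ∂_1: C_1 → C_0 is given by ∂[p,q] = [q] − [p].
The resulting 5×6 matrix has rank 4, and its Smith normal form has invariant factors (1,1,1,1).

Reading off H_k = ker ∂_k / im ∂_{k+1}:

  H_0: rank C_0 − rank ∂_1 = 5 − 4 = 1, and the invariant factors of ∂_1 are all 1, so H_0 ≅ Z.
  H_1: rank ker ∂_1 − rank ∂_2 = (6 − 4) − 0 = 2, and there is no ∂_2, so H_1 ≅ Z^2.

As a check, the Euler characteristic is 5 − 6 = -1, which agrees with 1 − 2 = -1.

H_0 ≅ Z,  H_1 ≅ Z^2.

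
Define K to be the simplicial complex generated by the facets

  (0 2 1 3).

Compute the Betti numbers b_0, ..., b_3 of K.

b_0 = 1, b_1 = 0, b_2 = 0, b_3 = 0.

We work with the vertex ordering 0 < 1 < 2 < 3. The simplices of K, each written with vertices in increasing order, are:

  0-simplices (4): [0], [1], [2], [3]
  1-simplices (6): [0,1], [0,2], [0,3], [1,2], [1,3], [2,3]
  2-simplices (4): [0,1,2], [0,1,3], [0,2,3], [1,2,3]
  3-simplices (1): [0,1,2,3]

so the chain groups are C_0 ≅ Z^4, C_1 ≅ Z^6, C_2 ≅ Z^4, C_3 ≅ Z^1.

∂_1: C_1 → C_0 is given by ∂[p,q] = [q] − [p]. For instance
  ∂[0,3] = [3] − [0].
This gives a 4×6 integer matrix of rank 3; reducing to Smith normal form yields diagonal entries (1,1,1).

Boundary ∂_2: C_2 → C_1 maps a triangle to the signed sum of its edges. For instance
  ∂[0,1,3] = [1,3] − [0,3] + [0,1],
  ∂[1,2,3] = [2,3] − [1,3] + [1,2].
The 6×4 boundary matrix has rank 3 and Smith normal form diag(1,1,1).

The boundary map ∂_3: C_3 → C_2 sends each 3-simplex σ to the alternating sum Σ_i (−1)^i (σ with its i-th vertex removed). For instance
  ∂[0,1,2,3] = [1,2,3] − [0,2,3] + [0,1,3] − [0,1,2].
As a 4×1 matrix over Z this has rank 1, with invariant factors (1).

Now H_k = ker ∂_k / im ∂_{k+1}, so:

  H_0: rank C_0 − rank ∂_1 = 4 − 3 = 1, and the invariant factors of ∂_1 are all 1, so H_0 = Z.
  H_1: rank ker ∂_1 − rank ∂_2 = (6 − 3) − 3 = 0, and the invariant factors of ∂_2 are all 1, so H_1 = 0.
  H_2: rank ker ∂_2 − rank ∂_3 = (4 − 3) − 1 = 0, and the invariant factors of ∂_3 are all 1, so H_2 = 0.
  H_3: rank ker ∂_3 − rank ∂_4 = (1 − 1) − 0 = 0, and there is no ∂_4, so H_3 = 0.

As a check, the Euler characteristic is 4 − 6 + 4 − 1 = 1, which agrees with 1 − 0 + 0 − 0 = 1.
(K is a triangulation of the 3-simplex.)

Hence the Betti numbers are b_0 = 1, b_1 = 0, b_2 = 0, b_3 = 0.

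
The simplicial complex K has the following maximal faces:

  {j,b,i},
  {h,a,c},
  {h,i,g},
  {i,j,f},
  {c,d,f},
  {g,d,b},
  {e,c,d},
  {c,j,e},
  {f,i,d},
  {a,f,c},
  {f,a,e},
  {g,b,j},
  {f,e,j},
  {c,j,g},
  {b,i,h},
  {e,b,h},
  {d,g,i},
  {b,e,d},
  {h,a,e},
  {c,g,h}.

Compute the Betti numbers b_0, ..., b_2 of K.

K has 10 vertices, 30 edges, 20 triangles.
rank ∂_0 = 0, rank ∂_1 = 9 ⇒ b_0 = 10 − 0 − 9 = 1; all invariant factors of ∂_1 are 1 so no torsion. So H_0 ≅ Z.
rank ∂_1 = 9, rank ∂_2 = 20 ⇒ b_1 = 30 − 9 − 20 = 1; ∂_2 has invariant factor(s) [2] giving torsion. So H_1 ≅ Z ⊕ Z/2Z.
rank ∂_2 = 20, rank ∂_3 = 0 ⇒ b_2 = 20 − 20 − 0 = 0. So H_2 ≅ 0.

b_0 = 1, b_1 = 1, b_2 = 0.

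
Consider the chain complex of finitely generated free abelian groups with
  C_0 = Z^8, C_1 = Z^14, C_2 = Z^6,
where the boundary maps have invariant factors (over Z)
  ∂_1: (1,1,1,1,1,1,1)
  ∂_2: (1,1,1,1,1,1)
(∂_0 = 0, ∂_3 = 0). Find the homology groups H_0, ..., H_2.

H_0 ≅ Z,  H_1 ≅ Z,  H_2 = 0.

H_0: b_0 = 8 − 0 − 7 = 1; torsion from ∂_1 factors > 1: none. So H_0 ≅ Z.
H_1: b_1 = 14 − 7 − 6 = 1; torsion from ∂_2 factors > 1: none. So H_1 ≅ Z.
H_2: b_2 = 6 − 6 − 0 = 0; torsion from ∂_3 factors > 1: none. So H_2 ≅ 0.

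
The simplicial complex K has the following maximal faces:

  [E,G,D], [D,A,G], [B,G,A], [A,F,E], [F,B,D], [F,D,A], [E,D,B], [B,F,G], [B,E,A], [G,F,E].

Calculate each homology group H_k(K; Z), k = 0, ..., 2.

H_0 = Z,  H_1 = Z/2,  H_2 = 0.

K has 6 vertices, 15 edges, 10 triangles.
rank ∂_0 = 0, rank ∂_1 = 5 ⇒ b_0 = 6 − 0 − 5 = 1; all invariant factors of ∂_1 are 1 so no torsion. So H_0 ≅ Z.
rank ∂_1 = 5, rank ∂_2 = 10 ⇒ b_1 = 15 − 5 − 10 = 0; ∂_2 has invariant factor(s) [2] giving torsion. So H_1 ≅ Z/2.
rank ∂_2 = 10, rank ∂_3 = 0 ⇒ b_2 = 10 − 10 − 0 = 0. So H_2 ≅ 0.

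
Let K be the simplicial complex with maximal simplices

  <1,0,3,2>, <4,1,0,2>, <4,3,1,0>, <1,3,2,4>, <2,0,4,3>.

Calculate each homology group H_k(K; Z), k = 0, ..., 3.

H_0 = Z,  H_1 = 0,  H_2 = 0,  H_3 = Z.

Fix the vertex order 0 < 1 < 2 < 3 < 4 and write every simplex with vertices in increasing order. Then dim K = 3 and the simplices of K are:

  0-simplices (5): [0], [1], [2], [3], [4]
  1-simplices (10): [0,1], [0,2], [0,3], [0,4], [1,2], [1,3], [1,4], [2,3], [2,4], [3,4]
  2-simplices (10): [0,1,2], [0,1,3], [0,1,4], [0,2,3], [0,2,4], [0,3,4], [1,2,3], [1,2,4], [1,3,4], [2,3,4]
  3-simplices (5): [0,1,2,3], [0,1,2,4], [0,1,3,4], [0,2,3,4], [1,2,3,4]

Hence C_0 ≅ Z^5, C_1 ≅ Z^10, C_2 ≅ Z^10, C_3 ≅ Z^5.

Boundary ∂_1: C_1 → C_0 sends each edge [p,q] (with p < q) to q − p.
The resulting 5×10 matrix has rank 4, and its Smith normal form has invariant factors (1,1,1,1).

∂_2: C_2 → C_1 acts by ∂[p,q,r] = [q,r] − [p,r] + [p,q]. For instance
  ∂[0,1,2] = [1,2] − [0,2] + [0,1],
  ∂[0,2,4] = [2,4] − [0,4] + [0,2].
As a 10×10 matrix over Z this has rank 6, with invariant factors (1,1,1,1,1,1).

Boundary ∂_3: C_3 → C_2 sends each 3-simplex σ to the alternating sum Σ_i (−1)^i (σ with its i-th vertex removed). For instance
  ∂[0,1,2,3] = [1,2,3] − [0,2,3] + [0,1,3] − [0,1,2],
  ∂[0,1,3,4] = [1,3,4] − [0,3,4] + [0,1,4] − [0,1,3].
The resulting 10×5 matrix has rank 4, and its Smith normal form has invariant factors (1,1,1,1).

Now H_k = ker ∂_k / im ∂_{k+1}, so:

  H_0: rank C_0 − rank ∂_1 = 5 − 4 = 1, and the invariant factors of ∂_1 are all 1, so H_0 = Z.
  H_1: rank ker ∂_1 − rank ∂_2 = (10 − 4) − 6 = 0, and the invariant factors of ∂_2 are all 1, so H_1 = 0.
  H_2: rank ker ∂_2 − rank ∂_3 = (10 − 6) − 4 = 0, and the invariant factors of ∂_3 are all 1, so H_2 = 0.
  H_3: rank ker ∂_3 − rank ∂_4 = (5 − 4) − 0 = 1, and there is no ∂_4, so H_3 = Z.

(K is a triangulation of the 3-sphere S^3.)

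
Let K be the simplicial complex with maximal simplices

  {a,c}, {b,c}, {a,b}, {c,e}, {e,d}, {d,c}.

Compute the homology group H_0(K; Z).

H_0 ≅ Z.

K has 5 vertices, 6 edges.
rank ∂_0 = 0, rank ∂_1 = 4 ⇒ b_0 = 5 − 0 − 4 = 1; all invariant factors of ∂_1 are 1 so no torsion. So H_0 ≅ Z.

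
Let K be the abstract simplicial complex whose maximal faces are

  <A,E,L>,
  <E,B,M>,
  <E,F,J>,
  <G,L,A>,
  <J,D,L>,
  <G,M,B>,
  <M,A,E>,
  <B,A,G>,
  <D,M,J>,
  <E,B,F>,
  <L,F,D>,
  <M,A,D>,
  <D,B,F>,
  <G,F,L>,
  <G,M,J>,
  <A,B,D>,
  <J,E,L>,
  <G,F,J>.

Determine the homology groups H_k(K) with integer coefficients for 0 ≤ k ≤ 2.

Order the vertices as A < B < D < E < F < G < J < L < M. Listing each simplex with vertices in this order, K has dimension 2 with simplices:

  0-simplices (9): A, B, D, E, F, G, J, L, M
  1-simplices (27): AB, AD, AE, AG, AL, AM, BD, BE, BF, BG, BM, DF, DJ, DL, DM, EF, EJ, EL, EM, FG, FJ, FL, GJ, GL, GM, JL, JM
  2-simplices (18): ABD, ABG, ADM, AEL, AEM, AGL, BDF, BEF, BEM, BGM, DFL, DJL, DJM, EFJ, EJL, FGJ, FGL, GJM

Hence C_0 ≅ Z^9, C_1 ≅ Z^27, C_2 ≅ Z^18.

Boundary ∂_1: C_1 → C_0 sends each edge [p,q] (with p < q) to q − p. For instance
  ∂FL = L − F.
The resulting 9×27 matrix has rank 8, and its Smith normal form has invariant factors (1,1,1,1,1,1,1,1).

The boundary map ∂_2: C_2 → C_1 maps a triangle to the signed sum of its edges. For instance
  ∂BEF = EF − BF + BE,
  ∂AEL = EL − AL + AE.
The resulting 27×18 matrix has rank 18, and its Smith normal form has invariant factors (1,1,1,1,1,1,1,1,1,1,1,1,1,1,1,1,1,2).

Now H_k = ker ∂_k / im ∂_{k+1}, so:

  H_0: rank C_0 − rank ∂_1 = 9 − 8 = 1, and the invariant factors of ∂_1 are all 1, so H_0 = Z.
  H_1: rank ker ∂_1 − rank ∂_2 = (27 − 8) − 18 = 1, and ∂_2 has invariant factor 2 > 1, so H_1 = Z ⊕ Z_2.
  H_2: rank ker ∂_2 − rank ∂_3 = (18 − 18) − 0 = 0, and there is no ∂_3, so H_2 = 0.

As a check, the Euler characteristic is 9 − 27 + 18 = 0, which agrees with 1 − 1 + 0 = 0.
(K is a triangulation of the Klein bottle.)

H_0 = Z,  H_1 = Z ⊕ Z_2,  H_2 = 0.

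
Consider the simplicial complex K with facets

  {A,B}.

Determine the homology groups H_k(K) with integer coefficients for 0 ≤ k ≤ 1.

H_0 = Z,  H_1 = 0.

Order the vertices as A < B. Listing each simplex with vertices in this order, K has dimension 1 with simplices:

  0-simplices (2): A, B
  1-simplices (1): AB

so the chain groups are C_0 ≅ Z^2, C_1 ≅ Z^1.

The boundary map ∂_1: C_1 → C_0 sends each edge [p,q] (with p < q) to q − p. For instance
  ∂AB = B − A.
This gives a 2×1 integer matrix of rank 1; reducing to Smith normal form yields diagonal entries (1).

From H_k ≅ ker(∂_k) / im(∂_{k+1}) we obtain:

  H_0: rank C_0 − rank ∂_1 = 2 − 1 = 1, and the invariant factors of ∂_1 are all 1, so H_0 ≅ Z.
  H_1: rank ker ∂_1 − rank ∂_2 = (1 − 1) − 0 = 0, and there is no ∂_2, so H_1 ≅ 0.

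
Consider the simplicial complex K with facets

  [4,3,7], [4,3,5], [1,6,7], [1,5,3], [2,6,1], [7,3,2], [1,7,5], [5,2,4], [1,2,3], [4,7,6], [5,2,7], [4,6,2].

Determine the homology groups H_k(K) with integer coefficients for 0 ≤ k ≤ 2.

H_0 ≅ Z,  H_1 ≅ Z_2,  H_2 = 0.

Fix the vertex order 1 < 2 < 3 < 4 < 5 < 6 < 7 and write every simplex with vertices in increasing order. Then dim K = 2 and the simplices of K are:

  0-simplices (7): [1], [2], [3], [4], [5], [6], [7]
  1-simplices (18): [1,2], [1,3], [1,5], [1,6], [1,7], [2,3], [2,4], [2,5], [2,6], [2,7], [3,4], [3,5], [3,7], [4,5], [4,6], [4,7], [5,7], [6,7]
  2-simplices (12): [1,2,3], [1,2,6], [1,3,5], [1,5,7], [1,6,7], [2,3,7], [2,4,5], [2,4,6], [2,5,7], [3,4,5], [3,4,7], [4,6,7]

so the chain groups are C_0 ≅ Z^7, C_1 ≅ Z^18, C_2 ≅ Z^12.

∂_1: C_1 → C_0 sends each edge [p,q] (with p < q) to q − p.
The resulting 7×18 matrix has rank 6, and its Smith normal form has invariant factors (1,1,1,1,1,1).

The boundary map ∂_2: C_2 → C_1 sends each 2-simplex [p,q,r] to [q,r] − [p,r] + [p,q]. For instance
  ∂[2,4,5] = [4,5] − [2,5] + [2,4],
  ∂[3,4,7] = [4,7] − [3,7] + [3,4].
This gives a 18×12 integer matrix of rank 12; reducing to Smith normal form yields diagonal entries (1,1,1,1,1,1,1,1,1,1,1,2).

From H_k ≅ ker(∂_k) / im(∂_{k+1}) we obtain:

  H_0: rank C_0 − rank ∂_1 = 7 − 6 = 1, and the invariant factors of ∂_1 are all 1, so H_0 ≅ Z.
  H_1: rank ker ∂_1 − rank ∂_2 = (18 − 6) − 12 = 0, and ∂_2 has invariant factor 2 > 1, so H_1 ≅ Z_2.
  H_2: rank ker ∂_2 − rank ∂_3 = (12 − 12) − 0 = 0, and there is no ∂_3, so H_2 ≅ 0.

(K is a triangulation of the real projective plane RP^2.)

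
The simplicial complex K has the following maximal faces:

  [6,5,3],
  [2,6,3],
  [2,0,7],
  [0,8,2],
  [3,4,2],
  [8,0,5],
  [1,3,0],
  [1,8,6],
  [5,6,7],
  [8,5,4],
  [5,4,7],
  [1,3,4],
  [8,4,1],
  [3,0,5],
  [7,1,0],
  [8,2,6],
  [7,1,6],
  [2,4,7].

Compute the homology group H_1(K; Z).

We work with the vertex ordering 0 < 1 < 2 < 3 < 4 < 5 < 6 < 7 < 8. The simplices of K, each written with vertices in increasing order, are:

  0-simplices (9): [0], [1], [2], [3], [4], [5], [6], [7], [8]
  1-simplices (27): (27 of them)
  2-simplices (18): [0,1,3], [0,1,7], [0,2,7], [0,2,8], [0,3,5], [0,5,8], [1,3,4], [1,4,8], [1,6,7], [1,6,8], [2,3,4], [2,3,6], [2,4,7], [2,6,8], [3,5,6], [4,5,7], [4,5,8], [5,6,7]

Hence C_0 ≅ Z^9, C_1 ≅ Z^27, C_2 ≅ Z^18.

The boundary map ∂_1: C_1 → C_0 maps an edge to its endpoints' difference, ∂[p,q] = q − p. For instance
  ∂[2,3] = [3] − [2].
The 9×27 boundary matrix has rank 8 and Smith normal form diag(1,1,1,1,1,1,1,1).

∂_2: C_2 → C_1 maps a triangle to the signed sum of its edges. For instance
  ∂[0,2,8] = [2,8] − [0,8] + [0,2],
  ∂[0,1,7] = [1,7] − [0,7] + [0,1].
The resulting 27×18 matrix has rank 17, and its Smith normal form has invariant factors (1,1,1,1,1,1,1,1,1,1,1,1,1,1,1,1,1).

Now H_k = ker ∂_k / im ∂_{k+1}, so:

  H_1: rank ker ∂_1 − rank ∂_2 = (27 − 8) − 17 = 2, and the invariant factors of ∂_2 are all 1, so H_1 ≅ Z^2.

(K is a triangulation of the torus T^2.)

H_1 = Z^2.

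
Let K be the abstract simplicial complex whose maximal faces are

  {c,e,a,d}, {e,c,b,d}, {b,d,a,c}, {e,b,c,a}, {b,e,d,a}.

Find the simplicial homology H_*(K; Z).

Fix the vertex order a < b < c < d < e and write every simplex with vertices in increasing order. Then dim K = 3 and the simplices of K are:

  0-simplices (5): a, b, c, d, e
  1-simplices (10): ab, ac, ad, ae, bc, bd, be, cd, ce, de
  2-simplices (10): abc, abd, abe, acd, ace, ade, bcd, bce, bde, cde
  3-simplices (5): abcd, abce, abde, acde, bcde

Hence C_0 ≅ Z^5, C_1 ≅ Z^10, C_2 ≅ Z^10, C_3 ≅ Z^5.

The boundary map ∂_1: C_1 → C_0 sends each edge [p,q] (with p < q) to q − p. For instance
  ∂ab = b − a.
As a 5×10 matrix over Z this has rank 4, with invariant factors (1,1,1,1).

The boundary map ∂_2: C_2 → C_1 maps a triangle to the signed sum of its edges. For instance
  ∂abd = bd − ad + ab,
  ∂ade = de − ae + ad.
As a 10×10 matrix over Z this has rank 6, with invariant factors (1,1,1,1,1,1).

Boundary ∂_3: C_3 → C_2 sends each 3-simplex σ to the alternating sum Σ_i (−1)^i (σ with its i-th vertex removed). For instance
  ∂bcde = cde − bde + bce − bcd,
  ∂abce = bce − ace + abe − abc.
As a 10×5 matrix over Z this has rank 4, with invariant factors (1,1,1,1).

From H_k ≅ ker(∂_k) / im(∂_{k+1}) we obtain:

  H_0: rank C_0 − rank ∂_1 = 5 − 4 = 1, and the invariant factors of ∂_1 are all 1, so H_0 ≅ Z.
  H_1: rank ker ∂_1 − rank ∂_2 = (10 − 4) − 6 = 0, and the invariant factors of ∂_2 are all 1, so H_1 ≅ 0.
  H_2: rank ker ∂_2 − rank ∂_3 = (10 − 6) − 4 = 0, and the invariant factors of ∂_3 are all 1, so H_2 ≅ 0.
  H_3: rank ker ∂_3 − rank ∂_4 = (5 − 4) − 0 = 1, and there is no ∂_4, so H_3 ≅ Z.

As a check, the Euler characteristic is 5 − 10 + 10 − 5 = 0, which agrees with 1 − 0 + 0 − 1 = 0.

H_0 = Z,  H_1 = 0,  H_2 = 0,  H_3 = Z.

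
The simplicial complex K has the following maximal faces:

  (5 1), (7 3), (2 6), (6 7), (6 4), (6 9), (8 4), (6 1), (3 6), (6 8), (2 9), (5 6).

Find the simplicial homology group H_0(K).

H_0 ≅ Z.

Fix the vertex order 1 < 2 < 3 < 4 < 5 < 6 < 7 < 8 < 9 and write every simplex with vertices in increasing order. Then dim K = 1 and the simplices of K are:

  0-simplices (9): [1], [2], [3], [4], [5], [6], [7], [8], [9]
  1-simplices (12): [1,5], [1,6], [2,6], [2,9], [3,6], [3,7], [4,6], [4,8], [5,6], [6,7], [6,8], [6,9]

Hence C_0 ≅ Z^9, C_1 ≅ Z^12.

The boundary map ∂_1: C_1 → C_0 is given by ∂[p,q] = [q] − [p].
The 9×12 boundary matrix has rank 8 and Smith normal form diag(1,1,1,1,1,1,1,1).

Reading off H_k = ker ∂_k / im ∂_{k+1}:

  H_0: rank C_0 − rank ∂_1 = 9 − 8 = 1, and the invariant factors of ∂_1 are all 1, so H_0 ≅ Z.

(K is a triangulation of a wedge of 4 circles.)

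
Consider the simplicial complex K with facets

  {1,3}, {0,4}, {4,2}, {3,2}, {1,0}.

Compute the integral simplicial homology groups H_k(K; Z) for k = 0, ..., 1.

H_0 ≅ Z,  H_1 ≅ Z.

We work with the vertex ordering 0 < 1 < 2 < 3 < 4. The simplices of K, each written with vertices in increasing order, are:

  0-simplices (5): [0], [1], [2], [3], [4]
  1-simplices (5): [0,1], [0,4], [1,3], [2,3], [2,4]

Hence C_0 ≅ Z^5, C_1 ≅ Z^5.

∂_1: C_1 → C_0 is given by ∂[p,q] = [q] − [p]. For instance
  ∂[0,1] = [1] − [0].
The resulting 5×5 matrix has rank 4, and its Smith normal form has invariant factors (1,1,1,1).

From H_k ≅ ker(∂_k) / im(∂_{k+1}) we obtain:

  H_0: rank C_0 − rank ∂_1 = 5 − 4 = 1, and the invariant factors of ∂_1 are all 1, so H_0 = Z.
  H_1: rank ker ∂_1 − rank ∂_2 = (5 − 4) − 0 = 1, and there is no ∂_2, so H_1 = Z.

As a check, the Euler characteristic is 5 − 5 = 0, which agrees with 1 − 1 = 0.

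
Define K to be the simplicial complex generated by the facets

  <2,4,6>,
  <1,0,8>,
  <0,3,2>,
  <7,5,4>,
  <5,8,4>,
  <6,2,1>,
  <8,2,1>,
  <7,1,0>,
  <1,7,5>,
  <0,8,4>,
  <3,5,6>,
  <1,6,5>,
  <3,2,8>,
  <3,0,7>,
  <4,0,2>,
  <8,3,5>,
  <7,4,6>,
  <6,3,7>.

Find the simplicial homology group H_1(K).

K has 9 vertices, 27 edges, 18 triangles.
rank ∂_1 = 8, rank ∂_2 = 18 ⇒ b_1 = 27 − 8 − 18 = 1; ∂_2 has invariant factor(s) [2] giving torsion. So H_1 = Z ⊕ Z_2.

H_1 = Z ⊕ Z_2.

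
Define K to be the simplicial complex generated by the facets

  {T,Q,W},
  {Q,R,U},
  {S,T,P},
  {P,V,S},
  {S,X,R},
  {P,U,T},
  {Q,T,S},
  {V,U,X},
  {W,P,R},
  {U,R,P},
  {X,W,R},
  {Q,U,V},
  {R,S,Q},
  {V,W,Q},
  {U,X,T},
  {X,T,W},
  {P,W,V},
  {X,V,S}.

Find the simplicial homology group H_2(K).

Order the vertices as P < Q < R < S < T < U < V < W < X. Listing each simplex with vertices in this order, K has dimension 2 with simplices:

  0-simplices (9): P, Q, R, S, T, U, V, W, X
  1-simplices (27): PR, PS, PT, PU, PV, PW, QR, QS, QT, QU, QV, QW, RS, RU, RW, RX, ST, SV, SX, TU, TW, TX, UV, UX, VW, VX, WX
  2-simplices (18): PRU, PRW, PST, PSV, PTU, PVW, QRS, QRU, QST, QTW, QUV, QVW, RSX, RWX, SVX, TUX, TWX, UVX

so the chain groups are C_0 ≅ Z^9, C_1 ≅ Z^27, C_2 ≅ Z^18.

∂_1: C_1 → C_0 is given by ∂[p,q] = [q] − [p]. For instance
  ∂PU = U − P.
The resulting 9×27 matrix has rank 8, and its Smith normal form has invariant factors (1,1,1,1,1,1,1,1).

∂_2: C_2 → C_1 acts by ∂[p,q,r] = [q,r] − [p,r] + [p,q]. For instance
  ∂UVX = VX − UX + UV,
  ∂PST = ST − PT + PS.
The resulting 27×18 matrix has rank 17, and its Smith normal form has invariant factors (1,1,1,1,1,1,1,1,1,1,1,1,1,1,1,1,1).

From H_k ≅ ker(∂_k) / im(∂_{k+1}) we obtain:

  H_2: rank ker ∂_2 − rank ∂_3 = (18 − 17) − 0 = 1, and there is no ∂_3, so H_2 ≅ Z.

H_2 ≅ Z.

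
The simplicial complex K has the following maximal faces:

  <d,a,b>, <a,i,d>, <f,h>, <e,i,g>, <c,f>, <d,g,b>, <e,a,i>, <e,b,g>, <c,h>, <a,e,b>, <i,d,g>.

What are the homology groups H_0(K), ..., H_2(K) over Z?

H_0 = Z^2,  H_1 = Z,  H_2 = Z.

Fix the vertex order a < b < c < d < e < f < g < h < i and write every simplex with vertices in increasing order. Then dim K = 2 and the simplices of K are:

  0-simplices (9): a, b, c, d, e, f, g, h, i
  1-simplices (15): ab, ad, ae, ai, bd, be, bg, cf, ch, dg, di, eg, ei, fh, gi
  2-simplices (8): abd, abe, adi, aei, bdg, beg, dgi, egi

so the chain groups are C_0 ≅ Z^9, C_1 ≅ Z^15, C_2 ≅ Z^8.

∂_1: C_1 → C_0 is given by ∂[p,q] = [q] − [p].
As a 9×15 matrix over Z this has rank 7, with invariant factors (1,1,1,1,1,1,1).

Boundary ∂_2: C_2 → C_1 acts by ∂[p,q,r] = [q,r] − [p,r] + [p,q]. For instance
  ∂egi = gi − ei + eg,
  ∂aei = ei − ai + ae.
This gives a 15×8 integer matrix of rank 7; reducing to Smith normal form yields diagonal entries (1,1,1,1,1,1,1).

From H_k ≅ ker(∂_k) / im(∂_{k+1}) we obtain:

  H_0: rank C_0 − rank ∂_1 = 9 − 7 = 2, and the invariant factors of ∂_1 are all 1, so H_0 = Z^2.
  H_1: rank ker ∂_1 − rank ∂_2 = (15 − 7) − 7 = 1, and the invariant factors of ∂_2 are all 1, so H_1 = Z.
  H_2: rank ker ∂_2 − rank ∂_3 = (8 − 7) − 0 = 1, and there is no ∂_3, so H_2 = Z.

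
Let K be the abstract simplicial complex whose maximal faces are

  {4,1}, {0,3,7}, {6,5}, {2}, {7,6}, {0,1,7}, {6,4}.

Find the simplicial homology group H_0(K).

H_0 = Z^2.

Take the total order 0 < 1 < 2 < 3 < 4 < 5 < 6 < 7 on the vertex set. Then K (dimension 2) consists of the simplices:

  0-simplices (8): [0], [1], [2], [3], [4], [5], [6], [7]
  1-simplices (9): [0,1], [0,3], [0,7], [1,4], [1,7], [3,7], [4,6], [5,6], [6,7]
  2-simplices (2): [0,1,7], [0,3,7]

so the chain groups are C_0 ≅ Z^8, C_1 ≅ Z^9, C_2 ≅ Z^2.

Boundary ∂_1: C_1 → C_0 sends each edge [p,q] (with p < q) to q − p. For instance
  ∂[5,6] = [6] − [5].
As a 8×9 matrix over Z this has rank 6, with invariant factors (1,1,1,1,1,1).

Boundary ∂_2: C_2 → C_1 sends each 2-simplex [p,q,r] to [q,r] − [p,r] + [p,q]. For instance
  ∂[0,1,7] = [1,7] − [0,7] + [0,1],
  ∂[0,3,7] = [3,7] − [0,7] + [0,3].
This gives a 9×2 integer matrix of rank 2; reducing to Smith normal form yields diagonal entries (1,1).

Now H_k = ker ∂_k / im ∂_{k+1}, so:

  H_0: rank C_0 − rank ∂_1 = 8 − 6 = 2, and the invariant factors of ∂_1 are all 1, so H_0 = Z^2.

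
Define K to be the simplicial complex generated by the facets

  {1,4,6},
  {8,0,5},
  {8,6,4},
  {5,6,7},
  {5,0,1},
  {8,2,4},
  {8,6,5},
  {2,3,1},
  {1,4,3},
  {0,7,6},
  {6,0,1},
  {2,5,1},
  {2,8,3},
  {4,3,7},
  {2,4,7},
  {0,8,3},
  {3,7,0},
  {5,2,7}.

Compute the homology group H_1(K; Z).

H_1 ≅ Z ⊕ Z/2Z.

K has 9 vertices, 27 edges, 18 triangles.
rank ∂_1 = 8, rank ∂_2 = 18 ⇒ b_1 = 27 − 8 − 18 = 1; ∂_2 has invariant factor(s) [2] giving torsion. So H_1 ≅ Z ⊕ Z/2Z.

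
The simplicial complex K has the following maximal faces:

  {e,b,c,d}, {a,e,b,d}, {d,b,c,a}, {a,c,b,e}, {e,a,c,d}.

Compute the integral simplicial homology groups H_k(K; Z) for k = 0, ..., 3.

We work with the vertex ordering a < b < c < d < e. The simplices of K, each written with vertices in increasing order, are:

  0-simplices (5): a, b, c, d, e
  1-simplices (10): ab, ac, ad, ae, bc, bd, be, cd, ce, de
  2-simplices (10): abc, abd, abe, acd, ace, ade, bcd, bce, bde, cde
  3-simplices (5): abcd, abce, abde, acde, bcde

so the chain groups are C_0 ≅ Z^5, C_1 ≅ Z^10, C_2 ≅ Z^10, C_3 ≅ Z^5.

Boundary ∂_1: C_1 → C_0 maps an edge to its endpoints' difference, ∂[p,q] = q − p.
The resulting 5×10 matrix has rank 4, and its Smith normal form has invariant factors (1,1,1,1).

The boundary map ∂_2: C_2 → C_1 acts by ∂[p,q,r] = [q,r] − [p,r] + [p,q]. For instance
  ∂bde = de − be + bd,
  ∂ace = ce − ae + ac.
The resulting 10×10 matrix has rank 6, and its Smith normal form has invariant factors (1,1,1,1,1,1).

The boundary map ∂_3: C_3 → C_2 sends each 3-simplex σ to the alternating sum Σ_i (−1)^i (σ with its i-th vertex removed). For instance
  ∂abde = bde − ade + abe − abd,
  ∂bcde = cde − bde + bce − bcd.
The resulting 10×5 matrix has rank 4, and its Smith normal form has invariant factors (1,1,1,1).

Now H_k = ker ∂_k / im ∂_{k+1}, so:

  H_0: rank C_0 − rank ∂_1 = 5 − 4 = 1, and the invariant factors of ∂_1 are all 1, so H_0 ≅ Z.
  H_1: rank ker ∂_1 − rank ∂_2 = (10 − 4) − 6 = 0, and the invariant factors of ∂_2 are all 1, so H_1 ≅ 0.
  H_2: rank ker ∂_2 − rank ∂_3 = (10 − 6) − 4 = 0, and the invariant factors of ∂_3 are all 1, so H_2 ≅ 0.
  H_3: rank ker ∂_3 − rank ∂_4 = (5 − 4) − 0 = 1, and there is no ∂_4, so H_3 ≅ Z.

As a check, the Euler characteristic is 5 − 10 + 10 − 5 = 0, which agrees with 1 − 0 + 0 − 1 = 0.

H_0 = Z,  H_1 = 0,  H_2 = 0,  H_3 = Z.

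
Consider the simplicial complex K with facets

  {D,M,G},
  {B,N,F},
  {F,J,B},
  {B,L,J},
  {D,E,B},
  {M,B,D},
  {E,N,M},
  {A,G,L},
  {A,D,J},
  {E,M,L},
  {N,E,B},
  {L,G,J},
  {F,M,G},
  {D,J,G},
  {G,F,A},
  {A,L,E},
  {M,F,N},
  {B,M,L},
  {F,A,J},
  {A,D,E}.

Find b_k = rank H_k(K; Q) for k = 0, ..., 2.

b_0 = 1, b_1 = 1, b_2 = 0.

K has 10 vertices, 30 edges, 20 triangles.
rank ∂_0 = 0, rank ∂_1 = 9 ⇒ b_0 = 10 − 0 − 9 = 1; all invariant factors of ∂_1 are 1 so no torsion. So H_0 ≅ Z.
rank ∂_1 = 9, rank ∂_2 = 20 ⇒ b_1 = 30 − 9 − 20 = 1; ∂_2 has invariant factor(s) [2] giving torsion. So H_1 ≅ Z ⊕ Z/2Z.
rank ∂_2 = 20, rank ∂_3 = 0 ⇒ b_2 = 20 − 20 − 0 = 0. So H_2 ≅ 0.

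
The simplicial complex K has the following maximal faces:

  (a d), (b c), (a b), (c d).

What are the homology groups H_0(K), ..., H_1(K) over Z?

Fix the vertex order a < b < c < d and write every simplex with vertices in increasing order. Then dim K = 1 and the simplices of K are:

  0-simplices (4): a, b, c, d
  1-simplices (4): ab, ad, bc, cd

so the chain groups are C_0 ≅ Z^4, C_1 ≅ Z^4.

Boundary ∂_1: C_1 → C_0 maps an edge to its endpoints' difference, ∂[p,q] = q − p. For instance
  ∂ad = d − a.
This gives a 4×4 integer matrix of rank 3; reducing to Smith normal form yields diagonal entries (1,1,1).

Computing H_k = (kernel of ∂_k) / (image of ∂_{k+1}):

  H_0: rank C_0 − rank ∂_1 = 4 − 3 = 1, and the invariant factors of ∂_1 are all 1, so H_0 = Z.
  H_1: rank ker ∂_1 − rank ∂_2 = (4 − 3) − 0 = 1, and there is no ∂_2, so H_1 = Z.

(K is a triangulation of the circle S^1.)

H_0 = Z,  H_1 = Z.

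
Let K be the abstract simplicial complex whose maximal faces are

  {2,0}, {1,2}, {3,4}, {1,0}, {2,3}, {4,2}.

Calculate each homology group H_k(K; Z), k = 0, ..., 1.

We work with the vertex ordering 0 < 1 < 2 < 3 < 4. The simplices of K, each written with vertices in increasing order, are:

  0-simplices (5): [0], [1], [2], [3], [4]
  1-simplices (6): [0,1], [0,2], [1,2], [2,3], [2,4], [3,4]

giving chain groups C_0 ≅ Z^5, C_1 ≅ Z^6.

Boundary ∂_1: C_1 → C_0 maps an edge to its endpoints' difference, ∂[p,q] = q − p.
This gives a 5×6 integer matrix of rank 4; reducing to Smith normal form yields diagonal entries (1,1,1,1).

From H_k ≅ ker(∂_k) / im(∂_{k+1}) we obtain:

  H_0: rank C_0 − rank ∂_1 = 5 − 4 = 1, and the invariant factors of ∂_1 are all 1, so H_0 = Z.
  H_1: rank ker ∂_1 − rank ∂_2 = (6 − 4) − 0 = 2, and there is no ∂_2, so H_1 = Z^2.

(K is a triangulation of a wedge of 2 circles.)

H_0 ≅ Z,  H_1 ≅ Z^2.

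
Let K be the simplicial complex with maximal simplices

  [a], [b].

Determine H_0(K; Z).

K has 2 vertices.
rank ∂_0 = 0, rank ∂_1 = 0 ⇒ b_0 = 2 − 0 − 0 = 2. So H_0 ≅ Z^2.

H_0 ≅ Z^2.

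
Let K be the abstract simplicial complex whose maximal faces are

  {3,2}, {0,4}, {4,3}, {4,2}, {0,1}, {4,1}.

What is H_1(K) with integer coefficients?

H_1 ≅ Z^2.

Take the total order 0 < 1 < 2 < 3 < 4 on the vertex set. Then K (dimension 1) consists of the simplices:

  0-simplices (5): [0], [1], [2], [3], [4]
  1-simplices (6): [0,1], [0,4], [1,4], [2,3], [2,4], [3,4]

Hence C_0 ≅ Z^5, C_1 ≅ Z^6.

The boundary map ∂_1: C_1 → C_0 maps an edge to its endpoints' difference, ∂[p,q] = q − p.
The 5×6 boundary matrix has rank 4 and Smith normal form diag(1,1,1,1).

From H_k ≅ ker(∂_k) / im(∂_{k+1}) we obtain:

  H_1: rank ker ∂_1 − rank ∂_2 = (6 − 4) − 0 = 2, and there is no ∂_2, so H_1 = Z^2.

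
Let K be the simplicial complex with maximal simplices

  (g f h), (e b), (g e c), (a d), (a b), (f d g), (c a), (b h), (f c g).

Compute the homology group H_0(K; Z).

H_0 = Z.

Take the total order a < b < c < d < e < f < g < h on the vertex set. Then K (dimension 2) consists of the simplices:

  0-simplices (8): a, b, c, d, e, f, g, h
  1-simplices (14): ab, ac, ad, be, bh, ce, cf, cg, df, dg, eg, fg, fh, gh
  2-simplices (4): ceg, cfg, dfg, fgh

so the chain groups are C_0 ≅ Z^8, C_1 ≅ Z^14, C_2 ≅ Z^4.

∂_1: C_1 → C_0 maps an edge to its endpoints' difference, ∂[p,q] = q − p.
This gives a 8×14 integer matrix of rank 7; reducing to Smith normal form yields diagonal entries (1,1,1,1,1,1,1).

Boundary ∂_2: C_2 → C_1 maps a triangle to the signed sum of its edges. For instance
  ∂fgh = gh − fh + fg,
  ∂ceg = eg − cg + ce.
This gives a 14×4 integer matrix of rank 4; reducing to Smith normal form yields diagonal entries (1,1,1,1).

Now H_k = ker ∂_k / im ∂_{k+1}, so:

  H_0: rank C_0 − rank ∂_1 = 8 − 7 = 1, and the invariant factors of ∂_1 are all 1, so H_0 = Z.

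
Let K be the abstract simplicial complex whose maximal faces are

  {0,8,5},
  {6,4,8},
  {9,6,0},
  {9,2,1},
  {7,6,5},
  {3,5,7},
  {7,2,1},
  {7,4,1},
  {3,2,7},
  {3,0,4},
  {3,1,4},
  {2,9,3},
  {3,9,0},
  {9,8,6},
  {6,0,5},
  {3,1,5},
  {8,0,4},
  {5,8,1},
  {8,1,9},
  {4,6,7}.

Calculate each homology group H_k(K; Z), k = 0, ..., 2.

H_0 ≅ Z,  H_1 ≅ Z ⊕ Z/2Z,  H_2 = 0.

Order the vertices as 0 < 1 < 2 < 3 < 4 < 5 < 6 < 7 < 8 < 9. Listing each simplex with vertices in this order, K has dimension 2 with simplices:

  0-simplices (10): [0], [1], [2], [3], [4], [5], [6], [7], [8], [9]
  1-simplices (30): (30 of them)
  2-simplices (20): (20 of them)

giving chain groups C_0 ≅ Z^10, C_1 ≅ Z^30, C_2 ≅ Z^20.

∂_1: C_1 → C_0 is given by ∂[p,q] = [q] − [p]. For instance
  ∂[4,6] = [6] − [4].
As a 10×30 matrix over Z this has rank 9, with invariant factors (1,1,1,1,1,1,1,1,1).

The boundary map ∂_2: C_2 → C_1 maps a triangle to the signed sum of its edges. For instance
  ∂[0,3,9] = [3,9] − [0,9] + [0,3],
  ∂[0,5,8] = [5,8] − [0,8] + [0,5].
The resulting 30×20 matrix has rank 20, and its Smith normal form has invariant factors (1,1,1,1,1,1,1,1,1,1,1,1,1,1,1,1,1,1,1,2).

Computing H_k = (kernel of ∂_k) / (image of ∂_{k+1}):

  H_0: rank C_0 − rank ∂_1 = 10 − 9 = 1, and the invariant factors of ∂_1 are all 1, so H_0 = Z.
  H_1: rank ker ∂_1 − rank ∂_2 = (30 − 9) − 20 = 1, and ∂_2 has invariant factor 2 > 1, so H_1 = Z ⊕ Z/2Z.
  H_2: rank ker ∂_2 − rank ∂_3 = (20 − 20) − 0 = 0, and there is no ∂_3, so H_2 = 0.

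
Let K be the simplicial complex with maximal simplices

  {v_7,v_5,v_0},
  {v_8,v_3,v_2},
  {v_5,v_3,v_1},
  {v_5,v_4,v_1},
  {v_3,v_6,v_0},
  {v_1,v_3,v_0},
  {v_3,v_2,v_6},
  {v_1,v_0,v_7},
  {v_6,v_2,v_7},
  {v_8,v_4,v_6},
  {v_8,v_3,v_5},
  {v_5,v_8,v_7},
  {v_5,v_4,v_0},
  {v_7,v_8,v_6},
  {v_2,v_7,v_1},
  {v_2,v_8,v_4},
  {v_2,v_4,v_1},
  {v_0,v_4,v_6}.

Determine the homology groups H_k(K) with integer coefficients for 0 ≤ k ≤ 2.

K has 9 vertices, 27 edges, 18 triangles.
rank ∂_0 = 0, rank ∂_1 = 8 ⇒ b_0 = 9 − 0 − 8 = 1; all invariant factors of ∂_1 are 1 so no torsion. So H_0 = Z.
rank ∂_1 = 8, rank ∂_2 = 18 ⇒ b_1 = 27 − 8 − 18 = 1; ∂_2 has invariant factor(s) [2] giving torsion. So H_1 = Z ⊕ Z/2.
rank ∂_2 = 18, rank ∂_3 = 0 ⇒ b_2 = 18 − 18 − 0 = 0. So H_2 = 0.

H_0 ≅ Z,  H_1 ≅ Z ⊕ Z/2,  H_2 = 0.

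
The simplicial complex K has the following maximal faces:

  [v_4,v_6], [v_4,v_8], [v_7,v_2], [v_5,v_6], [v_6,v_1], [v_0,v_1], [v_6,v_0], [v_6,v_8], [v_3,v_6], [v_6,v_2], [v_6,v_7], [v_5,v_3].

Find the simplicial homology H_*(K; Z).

H_0 = Z,  H_1 = Z^4.

Order the vertices as v_0 < v_1 < v_2 < v_3 < v_4 < v_5 < v_6 < v_7 < v_8. Listing each simplex with vertices in this order, K has dimension 1 with simplices:

  0-simplices (9): [v_0], [v_1], [v_2], [v_3], [v_4], [v_5], [v_6], [v_7], [v_8]
  1-simplices (12): [v_0,v_1], [v_0,v_6], [v_1,v_6], [v_2,v_6], [v_2,v_7], [v_3,v_5], [v_3,v_6], [v_4,v_6], [v_4,v_8], [v_5,v_6], [v_6,v_7], [v_6,v_8]

Hence C_0 ≅ Z^9, C_1 ≅ Z^12.

The boundary map ∂_1: C_1 → C_0 maps an edge to its endpoints' difference, ∂[p,q] = q − p. For instance
  ∂[v_2,v_6] = [v_6] − [v_2].
The resulting 9×12 matrix has rank 8, and its Smith normal form has invariant factors (1,1,1,1,1,1,1,1).

Reading off H_k = ker ∂_k / im ∂_{k+1}:

  H_0: rank C_0 − rank ∂_1 = 9 − 8 = 1, and the invariant factors of ∂_1 are all 1, so H_0 = Z.
  H_1: rank ker ∂_1 − rank ∂_2 = (12 − 8) − 0 = 4, and there is no ∂_2, so H_1 = Z^4.

(K is a triangulation of a wedge of 4 circles.)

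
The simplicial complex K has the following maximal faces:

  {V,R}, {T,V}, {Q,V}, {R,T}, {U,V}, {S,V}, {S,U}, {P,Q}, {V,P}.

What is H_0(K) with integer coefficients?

Order the vertices as P < Q < R < S < T < U < V. Listing each simplex with vertices in this order, K has dimension 1 with simplices:

  0-simplices (7): P, Q, R, S, T, U, V
  1-simplices (9): PQ, PV, QV, RT, RV, SU, SV, TV, UV

giving chain groups C_0 ≅ Z^7, C_1 ≅ Z^9.

∂_1: C_1 → C_0 sends each edge [p,q] (with p < q) to q − p.
This gives a 7×9 integer matrix of rank 6; reducing to Smith normal form yields diagonal entries (1,1,1,1,1,1).

Reading off H_k = ker ∂_k / im ∂_{k+1}:

  H_0: rank C_0 − rank ∂_1 = 7 − 6 = 1, and the invariant factors of ∂_1 are all 1, so H_0 ≅ Z.

H_0 ≅ Z.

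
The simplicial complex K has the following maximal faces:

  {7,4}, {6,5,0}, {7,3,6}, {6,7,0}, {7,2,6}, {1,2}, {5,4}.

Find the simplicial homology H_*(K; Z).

H_0 = Z,  H_1 = Z,  H_2 = 0.

Fix the vertex order 0 < 1 < 2 < 3 < 4 < 5 < 6 < 7 and write every simplex with vertices in increasing order. Then dim K = 2 and the simplices of K are:

  0-simplices (8): [0], [1], [2], [3], [4], [5], [6], [7]
  1-simplices (12): [0,5], [0,6], [0,7], [1,2], [2,6], [2,7], [3,6], [3,7], [4,5], [4,7], [5,6], [6,7]
  2-simplices (4): [0,5,6], [0,6,7], [2,6,7], [3,6,7]

giving chain groups C_0 ≅ Z^8, C_1 ≅ Z^12, C_2 ≅ Z^4.

∂_1: C_1 → C_0 maps an edge to its endpoints' difference, ∂[p,q] = q − p. For instance
  ∂[6,7] = [7] − [6].
As a 8×12 matrix over Z this has rank 7, with invariant factors (1,1,1,1,1,1,1).

Boundary ∂_2: C_2 → C_1 maps a triangle to the signed sum of its edges. For instance
  ∂[0,5,6] = [5,6] − [0,6] + [0,5],
  ∂[2,6,7] = [6,7] − [2,7] + [2,6].
As a 12×4 matrix over Z this has rank 4, with invariant factors (1,1,1,1).

Now H_k = ker ∂_k / im ∂_{k+1}, so:

  H_0: rank C_0 − rank ∂_1 = 8 − 7 = 1, and the invariant factors of ∂_1 are all 1, so H_0 = Z.
  H_1: rank ker ∂_1 − rank ∂_2 = (12 − 7) − 4 = 1, and the invariant factors of ∂_2 are all 1, so H_1 = Z.
  H_2: rank ker ∂_2 − rank ∂_3 = (4 − 4) − 0 = 0, and there is no ∂_3, so H_2 = 0.

As a check, the Euler characteristic is 8 − 12 + 4 = 0, which agrees with 1 − 1 + 0 = 0.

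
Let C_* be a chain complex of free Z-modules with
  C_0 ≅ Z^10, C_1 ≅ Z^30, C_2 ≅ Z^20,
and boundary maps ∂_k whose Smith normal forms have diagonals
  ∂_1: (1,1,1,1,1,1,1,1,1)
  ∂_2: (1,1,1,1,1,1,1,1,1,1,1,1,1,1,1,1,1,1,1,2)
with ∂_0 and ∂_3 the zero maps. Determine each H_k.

H_0 = Z,  H_1 = Z × Z/2,  H_2 = 0.

H_0: b_0 = 10 − 0 − 9 = 1; torsion from ∂_1 factors > 1: none. So H_0 = Z.
H_1: b_1 = 30 − 9 − 20 = 1; torsion from ∂_2 factors > 1: [2]. So H_1 = Z × Z/2.
H_2: b_2 = 20 − 20 − 0 = 0; torsion from ∂_3 factors > 1: none. So H_2 = 0.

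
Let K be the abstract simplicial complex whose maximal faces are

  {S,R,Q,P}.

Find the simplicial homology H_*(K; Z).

H_0 ≅ Z,  H_1 = 0,  H_2 = 0,  H_3 = 0.

Take the total order P < Q < R < S on the vertex set. Then K (dimension 3) consists of the simplices:

  0-simplices (4): P, Q, R, S
  1-simplices (6): PQ, PR, PS, QR, QS, RS
  2-simplices (4): PQR, PQS, PRS, QRS
  3-simplices (1): PQRS

so the chain groups are C_0 ≅ Z^4, C_1 ≅ Z^6, C_2 ≅ Z^4, C_3 ≅ Z^1.

Boundary ∂_1: C_1 → C_0 maps an edge to its endpoints' difference, ∂[p,q] = q − p.
This gives a 4×6 integer matrix of rank 3; reducing to Smith normal form yields diagonal entries (1,1,1).

∂_2: C_2 → C_1 maps a triangle to the signed sum of its edges. For instance
  ∂QRS = RS − QS + QR,
  ∂PQR = QR − PR + PQ.
The resulting 6×4 matrix has rank 3, and its Smith normal form has invariant factors (1,1,1).

Boundary ∂_3: C_3 → C_2 sends each 3-simplex σ to the alternating sum Σ_i (−1)^i (σ with its i-th vertex removed). For instance
  ∂PQRS = QRS − PRS + PQS − PQR.
The 4×1 boundary matrix has rank 1 and Smith normal form diag(1).

Reading off H_k = ker ∂_k / im ∂_{k+1}:

  H_0: rank C_0 − rank ∂_1 = 4 − 3 = 1, and the invariant factors of ∂_1 are all 1, so H_0 ≅ Z.
  H_1: rank ker ∂_1 − rank ∂_2 = (6 − 3) − 3 = 0, and the invariant factors of ∂_2 are all 1, so H_1 ≅ 0.
  H_2: rank ker ∂_2 − rank ∂_3 = (4 − 3) − 1 = 0, and the invariant factors of ∂_3 are all 1, so H_2 ≅ 0.
  H_3: rank ker ∂_3 − rank ∂_4 = (1 − 1) − 0 = 0, and there is no ∂_4, so H_3 ≅ 0.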